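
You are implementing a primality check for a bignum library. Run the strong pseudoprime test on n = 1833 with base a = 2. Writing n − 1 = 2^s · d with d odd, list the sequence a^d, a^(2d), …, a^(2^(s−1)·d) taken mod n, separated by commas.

n − 1 = 1832 = 2^3 · 229, so s = 3 and d = 229.
x_0 = 2^229 mod 1833 = 353.
x_1 = 353^2 mod 1833 = 1798.
x_2 = 1798^2 mod 1833 = 1225.

353, 1798, 1225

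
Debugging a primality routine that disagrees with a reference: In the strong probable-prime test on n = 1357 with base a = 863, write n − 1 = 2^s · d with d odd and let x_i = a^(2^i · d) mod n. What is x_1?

n − 1 = 1356 = 2^2 · 339, so s = 2 and d = 339.
x_0 = 863^339 mod 1357 = 280.
x_1 = 280^2 mod 1357 = 1051.

1051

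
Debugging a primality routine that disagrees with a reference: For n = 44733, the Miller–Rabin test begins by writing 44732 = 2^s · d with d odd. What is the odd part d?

Halving: 44732 → 22366 → 11183; 11183 is odd.
So 44732 = 2^2 · 11183.

11183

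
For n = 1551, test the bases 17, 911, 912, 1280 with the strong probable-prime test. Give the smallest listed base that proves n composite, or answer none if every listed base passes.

n − 1 = 1550 = 2^1 · 775, so s = 1 and d = 775.
Base 17: x_0 = 17^775 mod 1551 = 956. x_0 ∉ {1, 1550} and s = 1, so 17 is a Miller–Rabin witness and 1551 is composite.
Base 911: x_0 = 911^775 mod 1551 = 1277. x_0 ∉ {1, 1550} and s = 1, so 911 is a Miller–Rabin witness and 1551 is composite.
Base 912: x_0 = 912^775 mod 1551 = 1374. x_0 ∉ {1, 1550} and s = 1, so 912 is a Miller–Rabin witness and 1551 is composite.
Base 1280: x_0 = 1280^775 mod 1551 = 749. x_0 ∉ {1, 1550} and s = 1, so 1280 is a Miller–Rabin witness and 1551 is composite.
The smallest witness among the given bases is 17.

17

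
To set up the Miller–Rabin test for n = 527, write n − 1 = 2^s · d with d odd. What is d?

263

Halving: 526 → 263; 263 is odd.
So 526 = 2^1 · 263.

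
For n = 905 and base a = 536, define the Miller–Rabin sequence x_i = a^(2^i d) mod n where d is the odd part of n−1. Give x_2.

n − 1 = 904 = 2^3 · 113, so s = 3 and d = 113.
Repeated squaring mod 905: 536^1 ≡ 536, 536^2 ≡ 411, 536^4 ≡ 591, 536^8 ≡ 856, 536^16 ≡ 591, 536^32 ≡ 856, 536^64 ≡ 591.
113 = 64 + 32 + 16 + 1, so 536^113 ≡ 591·856·591·536 ≡ 26 (mod 905).
x_0 = 26.
x_1 = 26^2 mod 905 = 676.
x_2 = 676^2 mod 905 = 856.

856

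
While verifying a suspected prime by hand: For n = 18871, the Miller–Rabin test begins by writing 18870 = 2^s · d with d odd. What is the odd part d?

9435

Halving: 18870 → 9435; 9435 is odd.
So 18870 = 2^1 · 9435.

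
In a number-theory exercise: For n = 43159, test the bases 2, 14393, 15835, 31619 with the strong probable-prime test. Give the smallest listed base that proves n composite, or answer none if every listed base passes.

none

n − 1 = 43158 = 2^1 · 21579, so s = 1 and d = 21579.
Base 2: x_0 = 2^21579 mod 43159 = 1. x_0 = 1, so 2 is not a witness.
Base 14393: x_0 = 14393^21579 mod 43159 = 43158. x_0 = 43158 ≡ −1, so 14393 is not a witness.
Base 15835: x_0 = 15835^21579 mod 43159 = 1. x_0 = 1, so 15835 is not a witness.
Base 31619: x_0 = 31619^21579 mod 43159 = 1. x_0 = 1, so 31619 is not a witness.
No listed base is a witness for 43159.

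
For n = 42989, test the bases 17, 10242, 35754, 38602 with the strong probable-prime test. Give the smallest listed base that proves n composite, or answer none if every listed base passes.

none

n − 1 = 42988 = 2^2 · 10747, so s = 2 and d = 10747.
Base 17: x_0 = 17^10747 mod 42989 = 42988. x_0 = 42988 ≡ −1, so 17 is not a witness.
Base 10242: x_0 = 10242^10747 mod 42989 = 1. x_0 = 1, so 10242 is not a witness.
Base 35754: x_0 = 35754^10747 mod 42989 = 23305. x_0 is neither 1 nor 42988, so continue squaring. x_1 = 23305^2 mod 42989 = 42988. x_1 ≡ −1, so 35754 is not a witness.
Base 38602: x_0 = 38602^10747 mod 42989 = 19684. x_0 is neither 1 nor 42988, so continue squaring. x_1 = 19684^2 mod 42989 = 42988. x_1 ≡ −1, so 38602 is not a witness.
No listed base is a witness for 42989.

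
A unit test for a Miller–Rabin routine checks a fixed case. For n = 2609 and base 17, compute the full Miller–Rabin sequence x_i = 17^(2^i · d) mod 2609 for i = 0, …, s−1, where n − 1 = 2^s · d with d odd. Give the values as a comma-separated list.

n − 1 = 2608 = 2^4 · 163, so s = 4 and d = 163.
x_0 = 17^163 mod 2609 = 2338.
x_1 = 2338^2 mod 2609 = 389.
x_2 = 389^2 mod 2609 = 2608.
x_3 = 2608^2 mod 2609 = 1.

2338, 389, 2608, 1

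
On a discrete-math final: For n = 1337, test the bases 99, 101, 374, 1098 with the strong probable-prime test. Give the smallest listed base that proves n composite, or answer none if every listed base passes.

n − 1 = 1336 = 2^3 · 167, so s = 3 and d = 167.
Base 99: x_0 = 99^167 mod 1337 = 904. x_0 is neither 1 nor 1336, so continue squaring. x_1 = 904^2 mod 1337 = 309. x_2 = 309^2 mod 1337 = 554. Reached i = s−1 = 2 without hitting −1: 99 is a Miller–Rabin witness and 1337 is composite.
Base 101: x_0 = 101^167 mod 1337 = 334. x_0 is neither 1 nor 1336, so continue squaring. x_1 = 334^2 mod 1337 = 585. x_2 = 585^2 mod 1337 = 1290. Reached i = s−1 = 2 without hitting −1: 101 is a Miller–Rabin witness and 1337 is composite.
Base 374: x_0 = 374^167 mod 1337 = 705. x_0 is neither 1 nor 1336, so continue squaring. x_1 = 705^2 mod 1337 = 998. x_2 = 998^2 mod 1337 = 1276. Reached i = s−1 = 2 without hitting −1: 374 is a Miller–Rabin witness and 1337 is composite.
Base 1098: x_0 = 1098^167 mod 1337 = 62. x_0 is neither 1 nor 1336, so continue squaring. x_1 = 62^2 mod 1337 = 1170. x_2 = 1170^2 mod 1337 = 1149. Reached i = s−1 = 2 without hitting −1: 1098 is a Miller–Rabin witness and 1337 is composite.
The smallest witness among the given bases is 99.

99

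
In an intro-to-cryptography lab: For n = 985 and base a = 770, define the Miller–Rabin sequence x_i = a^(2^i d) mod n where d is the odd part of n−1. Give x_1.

55

n − 1 = 984 = 2^3 · 123, so s = 3 and d = 123.
x_0 = 770^123 mod 985 = 45.
x_1 = 45^2 mod 985 = 55.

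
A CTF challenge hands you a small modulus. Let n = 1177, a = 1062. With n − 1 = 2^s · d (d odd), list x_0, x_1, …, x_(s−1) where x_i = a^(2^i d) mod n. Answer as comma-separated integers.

217, 9, 81

n − 1 = 1176 = 2^3 · 147, so s = 3 and d = 147.
x_0 = 1062^147 mod 1177 = 217.
x_1 = 217^2 mod 1177 = 9.
x_2 = 9^2 mod 1177 = 81.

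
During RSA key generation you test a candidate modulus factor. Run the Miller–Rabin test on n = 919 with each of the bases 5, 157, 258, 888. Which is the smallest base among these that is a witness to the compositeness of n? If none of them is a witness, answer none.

n − 1 = 918 = 2^1 · 459, so s = 1 and d = 459.
Base 5: x_0 = 5^459 mod 919 = 1. x_0 = 1, so 5 is not a witness.
Base 157: x_0 = 157^459 mod 919 = 918. x_0 = 918 ≡ −1, so 157 is not a witness.
Base 258: x_0 = 258^459 mod 919 = 1. x_0 = 1, so 258 is not a witness.
Base 888: x_0 = 888^459 mod 919 = 1. x_0 = 1, so 888 is not a witness.
No listed base is a witness for 919.

none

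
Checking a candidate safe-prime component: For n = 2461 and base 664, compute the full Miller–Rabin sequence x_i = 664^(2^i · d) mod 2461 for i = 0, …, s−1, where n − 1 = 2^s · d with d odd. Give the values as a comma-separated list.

n − 1 = 2460 = 2^2 · 615, so s = 2 and d = 615.
x_0 = 664^615 mod 2461 = 1717.
x_1 = 1717^2 mod 2461 = 2272.

1717, 2272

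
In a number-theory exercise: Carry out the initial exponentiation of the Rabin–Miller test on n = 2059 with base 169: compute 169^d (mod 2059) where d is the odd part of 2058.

1335

n − 1 = 2058 = 2^1 · 1029, so s = 1 and d = 1029.
By repeated squaring, 169^1029 ≡ 1335 (mod 2059).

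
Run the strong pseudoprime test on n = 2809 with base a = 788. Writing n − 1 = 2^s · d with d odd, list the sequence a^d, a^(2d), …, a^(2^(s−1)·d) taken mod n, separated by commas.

n − 1 = 2808 = 2^3 · 351, so s = 3 and d = 351.
x_0 = 788^351 mod 2809 = 637.
x_1 = 637^2 mod 2809 = 1273.
x_2 = 1273^2 mod 2809 = 2545.

637, 1273, 2545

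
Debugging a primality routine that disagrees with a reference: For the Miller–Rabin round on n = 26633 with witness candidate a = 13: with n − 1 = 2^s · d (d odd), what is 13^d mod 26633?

n − 1 = 26632 = 2^3 · 3329, so s = 3 and d = 3329.
Repeated squaring mod 26633: 13^1 ≡ 13, 13^2 ≡ 169, 13^4 ≡ 1928, 13^8 ≡ 15197, 13^16 ≡ 14066, 13^32 ≡ 22432, 13^64 ≡ 17355, 13^128 ≡ 3428, 13^256 ≡ 6031, 13^512 ≡ 18916, 13^1024 ≡ 701, 13^2048 ≡ 12007.
3329 = 2048 + 1024 + 256 + 1, so 13^3329 ≡ 12007·701·6031·13 ≡ 16666 (mod 26633).

16666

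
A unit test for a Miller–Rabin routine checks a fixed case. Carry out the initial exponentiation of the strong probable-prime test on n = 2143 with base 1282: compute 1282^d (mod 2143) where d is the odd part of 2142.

n − 1 = 2142 = 2^1 · 1071, so s = 1 and d = 1071.
Repeated squaring mod 2143: 1282^1 ≡ 1282, 1282^2 ≡ 1986, 1282^4 ≡ 1076, 1282^8 ≡ 556, 1282^16 ≡ 544, 1282^32 ≡ 202, 1282^64 ≡ 87, 1282^128 ≡ 1140, 1282^256 ≡ 942, 1282^512 ≡ 162, 1282^1024 ≡ 528.
1071 = 1024 + 32 + 8 + 4 + 2 + 1, so 1282^1071 ≡ 528·202·556·1076·1986·1282 ≡ 1 (mod 2143).

1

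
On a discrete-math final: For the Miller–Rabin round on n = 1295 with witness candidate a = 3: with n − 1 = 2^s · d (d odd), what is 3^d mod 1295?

432

n − 1 = 1294 = 2^1 · 647, so s = 1 and d = 647.
3^647 mod 1295 = 432.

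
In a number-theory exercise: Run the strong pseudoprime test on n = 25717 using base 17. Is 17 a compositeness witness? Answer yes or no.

n − 1 = 25716 = 2^2 · 6429, so s = 2 and d = 6429.
Repeated squaring mod 25717: 17^1 ≡ 17, 17^2 ≡ 289, 17^4 ≡ 6370, 17^8 ≡ 21191, 17^16 ≡ 13944, 17^32 ≡ 14616, 17^64 ≡ 22054, 17^128 ≡ 19012, 17^256 ≡ 3709, 17^512 ≡ 23803, 17^1024 ≡ 11582, 17^2048 ≡ 2852, 17^4096 ≡ 7332.
6429 = 4096 + 2048 + 256 + 16 + 8 + 4 + 1, so 17^6429 ≡ 7332·2852·3709·13944·21191·6370·17 ≡ 25716 (mod 25717).
x_0 = 17^6429 mod 25717 = 25716.
x_0 = 25716 ≡ −1, so 17 is not a witness.

no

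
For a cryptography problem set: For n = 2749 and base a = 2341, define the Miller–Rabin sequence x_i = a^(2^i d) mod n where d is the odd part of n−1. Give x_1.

n − 1 = 2748 = 2^2 · 687, so s = 2 and d = 687.
x_0 = 2341^687 mod 2749 = 2748.
x_1 = 2748^2 mod 2749 = 1.

1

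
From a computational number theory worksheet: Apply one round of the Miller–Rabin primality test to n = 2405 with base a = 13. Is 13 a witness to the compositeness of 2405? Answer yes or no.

yes

n − 1 = 2404 = 2^2 · 601, so s = 2 and d = 601.
x_0 = 13^601 mod 2405 = 338.
x_0 is neither 1 nor 2404, so continue squaring.
x_1 = 338^2 mod 2405 = 1209.
Reached i = s−1 = 1 without hitting −1: 13 is a Miller–Rabin witness and 2405 is composite.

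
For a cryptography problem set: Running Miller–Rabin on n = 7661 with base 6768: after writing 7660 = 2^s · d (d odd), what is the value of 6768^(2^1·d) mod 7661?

n − 1 = 7660 = 2^2 · 1915, so s = 2 and d = 1915.
x_0 = 6768^1915 mod 7661 = 1833.
x_1 = 1833^2 mod 7661 = 4371.

4371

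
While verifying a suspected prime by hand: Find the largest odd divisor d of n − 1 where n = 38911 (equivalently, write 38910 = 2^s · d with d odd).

Halving: 38910 → 19455; 19455 is odd.
So 38910 = 2^1 · 19455.

19455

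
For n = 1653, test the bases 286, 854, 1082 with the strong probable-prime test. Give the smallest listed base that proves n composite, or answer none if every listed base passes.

none

n − 1 = 1652 = 2^2 · 413, so s = 2 and d = 413.
Base 286: x_0 = 286^413 mod 1653 = 1. x_0 = 1, so 286 is not a witness.
Base 854: x_0 = 854^413 mod 1653 = 1652. x_0 = 1652 ≡ −1, so 854 is not a witness.
Base 1082: x_0 = 1082^413 mod 1653 = 1652. x_0 = 1652 ≡ −1, so 1082 is not a witness.
No listed base is a witness for 1653.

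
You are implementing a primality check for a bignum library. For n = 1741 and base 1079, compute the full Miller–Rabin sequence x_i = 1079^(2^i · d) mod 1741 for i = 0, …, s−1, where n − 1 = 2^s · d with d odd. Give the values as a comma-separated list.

1740, 1

n − 1 = 1740 = 2^2 · 435, so s = 2 and d = 435.
x_0 = 1079^435 mod 1741 = 1740.
x_1 = 1740^2 mod 1741 = 1.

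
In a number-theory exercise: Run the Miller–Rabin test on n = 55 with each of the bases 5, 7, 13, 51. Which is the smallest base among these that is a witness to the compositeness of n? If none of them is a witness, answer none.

5

n − 1 = 54 = 2^1 · 27, so s = 1 and d = 27.
Base 5: x_0 = 5^27 mod 55 = 25. x_0 ∉ {1, 54} and s = 1, so 5 is a Miller–Rabin witness and 55 is composite.
Base 7: x_0 = 7^27 mod 55 = 28. x_0 ∉ {1, 54} and s = 1, so 7 is a Miller–Rabin witness and 55 is composite.
Base 13: x_0 = 13^27 mod 55 = 7. x_0 ∉ {1, 54} and s = 1, so 13 is a Miller–Rabin witness and 55 is composite.
Base 51: x_0 = 51^27 mod 55 = 6. x_0 ∉ {1, 54} and s = 1, so 51 is a Miller–Rabin witness and 55 is composite.
The smallest witness among the given bases is 5.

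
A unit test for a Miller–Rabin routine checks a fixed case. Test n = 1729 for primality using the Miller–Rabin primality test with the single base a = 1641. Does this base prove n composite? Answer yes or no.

yes

n − 1 = 1728 = 2^6 · 27, so s = 6 and d = 27.
x_0 = 1641^27 mod 1729 = 1483.
x_0 is neither 1 nor 1728, so continue squaring.
x_1 = 1483^2 mod 1729 = 1.
x_1 = 1 but x_0 ≠ ±1, a nontrivial square root of 1 — 1641 is a witness and 1729 is composite.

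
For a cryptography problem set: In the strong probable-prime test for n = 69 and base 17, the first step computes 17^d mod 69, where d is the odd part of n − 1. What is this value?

11

n − 1 = 68 = 2^2 · 17, so s = 2 and d = 17.
17^17 mod 69 = 11.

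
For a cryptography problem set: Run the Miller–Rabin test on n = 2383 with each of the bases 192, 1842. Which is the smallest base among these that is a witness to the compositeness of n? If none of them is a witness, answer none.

none

n − 1 = 2382 = 2^1 · 1191, so s = 1 and d = 1191.
Base 192: x_0 = 192^1191 mod 2383 = 2382. x_0 = 2382 ≡ −1, so 192 is not a witness.
Base 1842: x_0 = 1842^1191 mod 2383 = 1. x_0 = 1, so 1842 is not a witness.
No listed base is a witness for 2383.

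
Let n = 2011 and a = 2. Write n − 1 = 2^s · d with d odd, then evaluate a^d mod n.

2010

n − 1 = 2010 = 2^1 · 1005, so s = 1 and d = 1005.
2^1005 mod 2011 = 2010.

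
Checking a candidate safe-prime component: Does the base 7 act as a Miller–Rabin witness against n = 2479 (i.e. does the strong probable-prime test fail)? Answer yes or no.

n − 1 = 2478 = 2^1 · 1239, so s = 1 and d = 1239.
By repeated squaring, 7^1239 ≡ 1099 (mod 2479).
x_0 = 7^1239 mod 2479 = 1099.
x_0 ∉ {1, 2478} and s = 1, so 7 is a Miller–Rabin witness and 2479 is composite.

yes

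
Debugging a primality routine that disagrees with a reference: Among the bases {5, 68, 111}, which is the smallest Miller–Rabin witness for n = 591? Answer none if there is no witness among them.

5

n − 1 = 590 = 2^1 · 295, so s = 1 and d = 295.
Base 5: x_0 = 5^295 mod 591 = 389. x_0 ∉ {1, 590} and s = 1, so 5 is a Miller–Rabin witness and 591 is composite.
Base 68: x_0 = 68^295 mod 591 = 326. x_0 ∉ {1, 590} and s = 1, so 68 is a Miller–Rabin witness and 591 is composite.
Base 111: x_0 = 111^295 mod 591 = 480. x_0 ∉ {1, 590} and s = 1, so 111 is a Miller–Rabin witness and 591 is composite.
The smallest witness among the given bases is 5.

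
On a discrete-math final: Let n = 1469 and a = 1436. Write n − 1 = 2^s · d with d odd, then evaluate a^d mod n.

1424

n − 1 = 1468 = 2^2 · 367, so s = 2 and d = 367.
By repeated squaring, 1436^367 ≡ 1424 (mod 1469).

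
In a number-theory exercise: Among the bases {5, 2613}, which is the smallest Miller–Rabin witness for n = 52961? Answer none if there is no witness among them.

n − 1 = 52960 = 2^5 · 1655, so s = 5 and d = 1655.
Base 5: x_0 = 5^1655 mod 52961 = 13416. x_0 is neither 1 nor 52960, so continue squaring. x_1 = 13416^2 mod 52961 = 27578. x_2 = 27578^2 mod 52961 = 26124. x_3 = 26124^2 mod 52961 = 7930. x_4 = 7930^2 mod 52961 = 20193. Reached i = s−1 = 4 without hitting −1: 5 is a Miller–Rabin witness and 52961 is composite.
Base 2613: x_0 = 2613^1655 mod 52961 = 46388. x_0 is neither 1 nor 52960, so continue squaring. x_1 = 46388^2 mod 52961 = 41114. x_2 = 41114^2 mod 52961 = 4759. x_3 = 4759^2 mod 52961 = 33734. x_4 = 33734^2 mod 52961 = 9749. Reached i = s−1 = 4 without hitting −1: 2613 is a Miller–Rabin witness and 52961 is composite.
The smallest witness among the given bases is 5.

5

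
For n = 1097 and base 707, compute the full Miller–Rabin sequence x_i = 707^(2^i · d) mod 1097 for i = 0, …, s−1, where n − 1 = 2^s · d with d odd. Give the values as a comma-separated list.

1018, 756, 1096

n − 1 = 1096 = 2^3 · 137, so s = 3 and d = 137.
x_0 = 707^137 mod 1097 = 1018.
x_1 = 1018^2 mod 1097 = 756.
x_2 = 756^2 mod 1097 = 1096.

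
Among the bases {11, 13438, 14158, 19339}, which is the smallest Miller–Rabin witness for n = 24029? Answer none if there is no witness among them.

none

n − 1 = 24028 = 2^2 · 6007, so s = 2 and d = 6007.
Base 11: x_0 = 11^6007 mod 24029 = 1. x_0 = 1, so 11 is not a witness.
Base 13438: x_0 = 13438^6007 mod 24029 = 12092. x_0 is neither 1 nor 24028, so continue squaring. x_1 = 12092^2 mod 24029 = 24028. x_1 ≡ −1, so 13438 is not a witness.
Base 14158: x_0 = 14158^6007 mod 24029 = 1. x_0 = 1, so 14158 is not a witness.
Base 19339: x_0 = 19339^6007 mod 24029 = 11937. x_0 is neither 1 nor 24028, so continue squaring. x_1 = 11937^2 mod 24029 = 24028. x_1 ≡ −1, so 19339 is not a witness.
No listed base is a witness for 24029.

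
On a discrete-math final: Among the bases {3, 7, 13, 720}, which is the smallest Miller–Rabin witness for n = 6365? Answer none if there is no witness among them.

n − 1 = 6364 = 2^2 · 1591, so s = 2 and d = 1591.
Base 3: x_0 = 3^1591 mod 6365 = 2187. x_0 is neither 1 nor 6364, so continue squaring. x_1 = 2187^2 mod 6365 = 2854. Reached i = s−1 = 1 without hitting −1: 3 is a Miller–Rabin witness and 6365 is composite.
Base 7: x_0 = 7^1591 mod 6365 = 2458. x_0 is neither 1 nor 6364, so continue squaring. x_1 = 2458^2 mod 6365 = 1379. Reached i = s−1 = 1 without hitting −1: 7 is a Miller–Rabin witness and 6365 is composite.
Base 13: x_0 = 13^1591 mod 6365 = 2347. x_0 is neither 1 nor 6364, so continue squaring. x_1 = 2347^2 mod 6365 = 2684. Reached i = s−1 = 1 without hitting −1: 13 is a Miller–Rabin witness and 6365 is composite.
Base 720: x_0 = 720^1591 mod 6365 = 2760. x_0 is neither 1 nor 6364, so continue squaring. x_1 = 2760^2 mod 6365 = 5060. Reached i = s−1 = 1 without hitting −1: 720 is a Miller–Rabin witness and 6365 is composite.
The smallest witness among the given bases is 3.

3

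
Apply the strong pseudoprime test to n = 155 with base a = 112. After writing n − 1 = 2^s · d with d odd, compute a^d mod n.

82

n − 1 = 154 = 2^1 · 77, so s = 1 and d = 77.
112^77 mod 155 = 82.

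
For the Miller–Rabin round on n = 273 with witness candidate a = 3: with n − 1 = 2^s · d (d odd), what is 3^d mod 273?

243

n − 1 = 272 = 2^4 · 17, so s = 4 and d = 17.
3^17 mod 273 = 243.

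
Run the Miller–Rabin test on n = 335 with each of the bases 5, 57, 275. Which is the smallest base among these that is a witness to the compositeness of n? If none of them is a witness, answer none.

5

n − 1 = 334 = 2^1 · 167, so s = 1 and d = 167.
Base 5: x_0 = 5^167 mod 335 = 310. x_0 ∉ {1, 334} and s = 1, so 5 is a Miller–Rabin witness and 335 is composite.
Base 57: x_0 = 57^167 mod 335 = 168. x_0 ∉ {1, 334} and s = 1, so 57 is a Miller–Rabin witness and 335 is composite.
Base 275: x_0 = 275^167 mod 335 = 85. x_0 ∉ {1, 334} and s = 1, so 275 is a Miller–Rabin witness and 335 is composite.
The smallest witness among the given bases is 5.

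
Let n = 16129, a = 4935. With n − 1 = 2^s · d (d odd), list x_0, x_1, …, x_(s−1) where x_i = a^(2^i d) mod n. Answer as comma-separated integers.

507, 15114, 14098, 12066, 8002, 16003, 15876, 15622

n − 1 = 16128 = 2^8 · 63, so s = 8 and d = 63.
x_0 = 4935^63 mod 16129 = 507.
x_1 = 507^2 mod 16129 = 15114.
x_2 = 15114^2 mod 16129 = 14098.
x_3 = 14098^2 mod 16129 = 12066.
x_4 = 12066^2 mod 16129 = 8002.
x_5 = 8002^2 mod 16129 = 16003.
x_6 = 16003^2 mod 16129 = 15876.
x_7 = 15876^2 mod 16129 = 15622.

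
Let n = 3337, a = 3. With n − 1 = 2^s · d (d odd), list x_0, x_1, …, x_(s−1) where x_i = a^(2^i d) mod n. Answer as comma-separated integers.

121, 1293, 12

n − 1 = 3336 = 2^3 · 417, so s = 3 and d = 417.
x_0 = 3^417 mod 3337 = 121.
x_1 = 121^2 mod 3337 = 1293.
x_2 = 1293^2 mod 3337 = 12.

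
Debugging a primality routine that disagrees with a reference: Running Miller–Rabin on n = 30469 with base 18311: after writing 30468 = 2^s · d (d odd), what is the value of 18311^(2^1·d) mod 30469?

n − 1 = 30468 = 2^2 · 7617, so s = 2 and d = 7617.
x_0 = 18311^7617 mod 30469 = 940.
x_1 = 940^2 mod 30469 = 30468.

30468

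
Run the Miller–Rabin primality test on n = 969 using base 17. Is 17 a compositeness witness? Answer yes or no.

n − 1 = 968 = 2^3 · 121, so s = 3 and d = 121.
x_0 = 17^121 mod 969 = 833.
x_0 is neither 1 nor 968, so continue squaring.
x_1 = 833^2 mod 969 = 85.
x_2 = 85^2 mod 969 = 442.
Reached i = s−1 = 2 without hitting −1: 17 is a Miller–Rabin witness and 969 is composite.

yes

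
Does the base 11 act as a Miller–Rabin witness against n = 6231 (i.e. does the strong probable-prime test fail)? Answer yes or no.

n − 1 = 6230 = 2^1 · 3115, so s = 1 and d = 3115.
x_0 = 11^3115 mod 6231 = 4769.
x_0 ∉ {1, 6230} and s = 1, so 11 is a Miller–Rabin witness and 6231 is composite.

yes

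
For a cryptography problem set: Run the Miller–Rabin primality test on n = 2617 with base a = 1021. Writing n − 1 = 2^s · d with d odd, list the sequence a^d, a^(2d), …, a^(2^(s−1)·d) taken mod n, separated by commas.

n − 1 = 2616 = 2^3 · 327, so s = 3 and d = 327.
x_0 = 1021^327 mod 2617 = 1.
x_1 = 1^2 mod 2617 = 1.
x_2 = 1^2 mod 2617 = 1.

1, 1, 1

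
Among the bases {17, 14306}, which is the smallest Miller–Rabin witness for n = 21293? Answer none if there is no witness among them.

n − 1 = 21292 = 2^2 · 5323, so s = 2 and d = 5323.
Base 17: x_0 = 17^5323 mod 21293 = 6702. x_0 is neither 1 nor 21292, so continue squaring. x_1 = 6702^2 mod 21293 = 9867. Reached i = s−1 = 1 without hitting −1: 17 is a Miller–Rabin witness and 21293 is composite.
Base 14306: x_0 = 14306^5323 mod 21293 = 19711. x_0 is neither 1 nor 21292, so continue squaring. x_1 = 19711^2 mod 21293 = 11443. Reached i = s−1 = 1 without hitting −1: 14306 is a Miller–Rabin witness and 21293 is composite.
The smallest witness among the given bases is 17.

17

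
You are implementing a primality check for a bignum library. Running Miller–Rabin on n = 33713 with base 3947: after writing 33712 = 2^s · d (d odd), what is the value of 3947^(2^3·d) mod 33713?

n − 1 = 33712 = 2^4 · 2107, so s = 4 and d = 2107.
x_0 = 3947^2107 mod 33713 = 6875.
x_1 = 6875^2 mod 33713 = 33712.
x_2 = 33712^2 mod 33713 = 1.
x_3 = 1^2 mod 33713 = 1.

1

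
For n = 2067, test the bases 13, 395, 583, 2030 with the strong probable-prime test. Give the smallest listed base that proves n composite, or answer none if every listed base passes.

13

n − 1 = 2066 = 2^1 · 1033, so s = 1 and d = 1033.
Base 13: x_0 = 13^1033 mod 2067 = 364. x_0 ∉ {1, 2066} and s = 1, so 13 is a Miller–Rabin witness and 2067 is composite.
Base 395: x_0 = 395^1033 mod 2067 = 1565. x_0 ∉ {1, 2066} and s = 1, so 395 is a Miller–Rabin witness and 2067 is composite.
Base 583: x_0 = 583^1033 mod 2067 = 583. x_0 ∉ {1, 2066} and s = 1, so 583 is a Miller–Rabin witness and 2067 is composite.
Base 2030: x_0 = 2030^1033 mod 2067 = 119. x_0 ∉ {1, 2066} and s = 1, so 2030 is a Miller–Rabin witness and 2067 is composite.
The smallest witness among the given bases is 13.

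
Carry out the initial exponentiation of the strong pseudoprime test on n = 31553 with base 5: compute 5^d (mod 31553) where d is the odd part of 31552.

23949

n − 1 = 31552 = 2^6 · 493, so s = 6 and d = 493.
5^493 mod 31553 = 23949.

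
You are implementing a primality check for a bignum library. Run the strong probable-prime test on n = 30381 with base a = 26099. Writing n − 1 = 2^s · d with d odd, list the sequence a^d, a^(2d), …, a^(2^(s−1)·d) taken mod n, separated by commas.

n − 1 = 30380 = 2^2 · 7595, so s = 2 and d = 7595.
x_0 = 26099^7595 mod 30381 = 122.
x_1 = 122^2 mod 30381 = 14884.

122, 14884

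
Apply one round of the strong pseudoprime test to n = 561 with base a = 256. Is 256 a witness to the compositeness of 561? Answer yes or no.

n − 1 = 560 = 2^4 · 35, so s = 4 and d = 35.
x_0 = 256^35 mod 561 = 1.
x_0 = 1, so 256 is not a witness.

no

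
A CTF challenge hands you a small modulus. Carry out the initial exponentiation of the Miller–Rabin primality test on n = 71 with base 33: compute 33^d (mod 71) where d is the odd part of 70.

70

n − 1 = 70 = 2^1 · 35, so s = 1 and d = 35.
33^35 mod 71 = 70.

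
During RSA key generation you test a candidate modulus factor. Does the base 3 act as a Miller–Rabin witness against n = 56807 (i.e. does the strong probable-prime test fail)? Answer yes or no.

n − 1 = 56806 = 2^1 · 28403, so s = 1 and d = 28403.
x_0 = 3^28403 mod 56807 = 1.
x_0 = 1, so 3 is not a witness.

no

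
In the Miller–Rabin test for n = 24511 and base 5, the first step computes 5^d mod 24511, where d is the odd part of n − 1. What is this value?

15732

n − 1 = 24510 = 2^1 · 12255, so s = 1 and d = 12255.
Repeated squaring mod 24511: 5^1 ≡ 5, 5^2 ≡ 25, 5^4 ≡ 625, 5^8 ≡ 22960, 5^16 ≡ 3523, 5^32 ≡ 8963, 5^64 ≡ 12822, 5^128 ≡ 8407, 5^256 ≡ 12436, 5^512 ≡ 14197, 5^1024 ≡ 856, 5^2048 ≡ 21917, 5^4096 ≡ 12822, 5^8192 ≡ 8407.
12255 = 8192 + 2048 + 1024 + 512 + 256 + 128 + 64 + 16 + 8 + 4 + 2 + 1, so 5^12255 ≡ 8407·21917·856·14197·12436·8407·12822·3523·22960·625·25·5 ≡ 15732 (mod 24511).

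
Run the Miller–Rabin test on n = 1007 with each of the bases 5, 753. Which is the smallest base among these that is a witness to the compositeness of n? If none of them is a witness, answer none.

n − 1 = 1006 = 2^1 · 503, so s = 1 and d = 503.
Base 5: x_0 = 5^503 mod 1007 = 137. x_0 ∉ {1, 1006} and s = 1, so 5 is a Miller–Rabin witness and 1007 is composite.
Base 753: x_0 = 753^503 mod 1007 = 958. x_0 ∉ {1, 1006} and s = 1, so 753 is a Miller–Rabin witness and 1007 is composite.
The smallest witness among the given bases is 5.

5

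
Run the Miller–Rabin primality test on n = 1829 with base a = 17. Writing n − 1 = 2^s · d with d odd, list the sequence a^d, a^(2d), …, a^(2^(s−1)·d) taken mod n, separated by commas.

n − 1 = 1828 = 2^2 · 457, so s = 2 and d = 457.
x_0 = 17^457 mod 1829 = 198.
x_1 = 198^2 mod 1829 = 795.

198, 795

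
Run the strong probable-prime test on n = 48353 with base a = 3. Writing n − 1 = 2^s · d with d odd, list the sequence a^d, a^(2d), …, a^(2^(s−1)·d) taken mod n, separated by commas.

24278, 46567, 46851, 31766, 48352

n − 1 = 48352 = 2^5 · 1511, so s = 5 and d = 1511.
x_0 = 3^1511 mod 48353 = 24278.
x_1 = 24278^2 mod 48353 = 46567.
x_2 = 46567^2 mod 48353 = 46851.
x_3 = 46851^2 mod 48353 = 31766.
x_4 = 31766^2 mod 48353 = 48352.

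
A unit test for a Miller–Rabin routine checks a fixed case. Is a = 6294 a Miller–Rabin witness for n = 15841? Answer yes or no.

no

n − 1 = 15840 = 2^5 · 495, so s = 5 and d = 495.
x_0 = 6294^495 mod 15841 = 1.
x_0 = 1, so 6294 is not a witness.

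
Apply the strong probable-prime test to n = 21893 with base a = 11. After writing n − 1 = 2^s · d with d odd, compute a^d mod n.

n − 1 = 21892 = 2^2 · 5473, so s = 2 and d = 5473.
11^5473 mod 21893 = 1.

1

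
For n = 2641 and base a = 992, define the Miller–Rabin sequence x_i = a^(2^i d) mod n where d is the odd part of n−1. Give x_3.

n − 1 = 2640 = 2^4 · 165, so s = 4 and d = 165.
x_0 = 992^165 mod 2641 = 1033.
x_1 = 1033^2 mod 2641 = 125.
x_2 = 125^2 mod 2641 = 2420.
x_3 = 2420^2 mod 2641 = 1303.

1303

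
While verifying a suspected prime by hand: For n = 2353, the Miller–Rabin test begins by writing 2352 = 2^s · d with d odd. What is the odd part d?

147

Halving: 2352 → 1176 → 588 → 294 → 147; 147 is odd.
So 2352 = 2^4 · 147.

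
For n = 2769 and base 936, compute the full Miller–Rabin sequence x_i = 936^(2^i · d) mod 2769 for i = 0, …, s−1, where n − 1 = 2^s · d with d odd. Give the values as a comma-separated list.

234, 2145, 1716, 1209

n − 1 = 2768 = 2^4 · 173, so s = 4 and d = 173.
x_0 = 936^173 mod 2769 = 234.
x_1 = 234^2 mod 2769 = 2145.
x_2 = 2145^2 mod 2769 = 1716.
x_3 = 1716^2 mod 2769 = 1209.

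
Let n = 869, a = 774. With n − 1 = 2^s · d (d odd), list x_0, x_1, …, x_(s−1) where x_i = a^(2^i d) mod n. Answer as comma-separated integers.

n − 1 = 868 = 2^2 · 217, so s = 2 and d = 217.
x_0 = 774^217 mod 869 = 82.
x_1 = 82^2 mod 869 = 641.

82, 641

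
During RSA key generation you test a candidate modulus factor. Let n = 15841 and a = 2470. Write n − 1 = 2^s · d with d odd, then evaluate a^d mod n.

2820

n − 1 = 15840 = 2^5 · 495, so s = 5 and d = 495.
2470^495 mod 15841 = 2820.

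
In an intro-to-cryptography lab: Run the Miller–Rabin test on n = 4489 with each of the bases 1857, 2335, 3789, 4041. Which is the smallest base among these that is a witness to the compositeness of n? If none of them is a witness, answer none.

none

n − 1 = 4488 = 2^3 · 561, so s = 3 and d = 561.
Base 1857: x_0 = 1857^561 mod 4489 = 4488. x_0 = 4488 ≡ −1, so 1857 is not a witness.
Base 2335: x_0 = 2335^561 mod 4489 = 4488. x_0 = 4488 ≡ −1, so 2335 is not a witness.
Base 3789: x_0 = 3789^561 mod 4489 = 1. x_0 = 1, so 3789 is not a witness.
Base 4041: x_0 = 4041^561 mod 4489 = 1. x_0 = 1, so 4041 is not a witness.
No listed base is a witness for 4489.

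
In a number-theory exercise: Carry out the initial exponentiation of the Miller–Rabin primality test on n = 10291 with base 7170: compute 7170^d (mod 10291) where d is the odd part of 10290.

n − 1 = 10290 = 2^1 · 5145, so s = 1 and d = 5145.
By repeated squaring, 7170^5145 ≡ 7330 (mod 10291).

7330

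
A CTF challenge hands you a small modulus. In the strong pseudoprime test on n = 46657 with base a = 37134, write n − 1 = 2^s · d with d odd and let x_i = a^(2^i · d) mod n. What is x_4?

n − 1 = 46656 = 2^6 · 729, so s = 6 and d = 729.
x_0 = 37134^729 mod 46657 = 34416.
x_1 = 34416^2 mod 46657 = 26454.
x_2 = 26454^2 mod 46657 = 5773.
x_3 = 5773^2 mod 46657 = 14431.
x_4 = 14431^2 mod 46657 = 23570.

23570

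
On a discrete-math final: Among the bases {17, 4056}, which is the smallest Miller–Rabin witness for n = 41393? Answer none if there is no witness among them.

n − 1 = 41392 = 2^4 · 2587, so s = 4 and d = 2587.
Base 17: x_0 = 17^2587 mod 41393 = 30951. x_0 is neither 1 nor 41392, so continue squaring. x_1 = 30951^2 mod 41393 = 6202. x_2 = 6202^2 mod 41393 = 10707. x_3 = 10707^2 mod 41393 = 22632. Reached i = s−1 = 3 without hitting −1: 17 is a Miller–Rabin witness and 41393 is composite.
Base 4056: x_0 = 4056^2587 mod 41393 = 34663. x_0 is neither 1 nor 41392, so continue squaring. x_1 = 34663^2 mod 41393 = 8958. x_2 = 8958^2 mod 41393 = 26130. x_3 = 26130^2 mod 41393 = 40758. Reached i = s−1 = 3 without hitting −1: 4056 is a Miller–Rabin witness and 41393 is composite.
The smallest witness among the given bases is 17.

17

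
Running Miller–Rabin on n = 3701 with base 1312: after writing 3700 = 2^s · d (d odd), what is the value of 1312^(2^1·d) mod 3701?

1

n − 1 = 3700 = 2^2 · 925, so s = 2 and d = 925.
x_0 = 1312^925 mod 3701 = 3700.
x_1 = 3700^2 mod 3701 = 1.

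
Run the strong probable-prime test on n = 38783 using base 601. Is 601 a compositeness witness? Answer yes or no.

n − 1 = 38782 = 2^1 · 19391, so s = 1 and d = 19391.
x_0 = 601^19391 mod 38783 = 1.
x_0 = 1, so 601 is not a witness.

no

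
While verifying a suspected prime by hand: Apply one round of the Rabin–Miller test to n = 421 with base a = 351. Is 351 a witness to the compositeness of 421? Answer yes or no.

no

n − 1 = 420 = 2^2 · 105, so s = 2 and d = 105.
By repeated squaring, 351^105 ≡ 392 (mod 421).
x_0 = 351^105 mod 421 = 392.
x_0 is neither 1 nor 420, so continue squaring.
x_1 = 392^2 mod 421 = 420.
x_1 ≡ −1, so 351 is not a witness.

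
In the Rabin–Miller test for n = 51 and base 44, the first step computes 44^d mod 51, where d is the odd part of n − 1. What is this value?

n − 1 = 50 = 2^1 · 25, so s = 1 and d = 25.
44^25 mod 51 = 41.

41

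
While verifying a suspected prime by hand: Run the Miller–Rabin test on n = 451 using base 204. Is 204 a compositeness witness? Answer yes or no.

n − 1 = 450 = 2^1 · 225, so s = 1 and d = 225.
x_0 = 204^225 mod 451 = 450.
x_0 = 450 ≡ −1, so 204 is not a witness.

no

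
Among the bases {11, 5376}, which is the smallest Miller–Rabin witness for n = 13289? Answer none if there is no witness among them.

11

n − 1 = 13288 = 2^3 · 1661, so s = 3 and d = 1661.
Base 11: x_0 = 11^1661 mod 13289 = 13161. x_0 is neither 1 nor 13288, so continue squaring. x_1 = 13161^2 mod 13289 = 3095. x_2 = 3095^2 mod 13289 = 10945. Reached i = s−1 = 2 without hitting −1: 11 is a Miller–Rabin witness and 13289 is composite.
Base 5376: x_0 = 5376^1661 mod 13289 = 3312. x_0 is neither 1 nor 13288, so continue squaring. x_1 = 3312^2 mod 13289 = 5919. x_2 = 5919^2 mod 13289 = 4757. Reached i = s−1 = 2 without hitting −1: 5376 is a Miller–Rabin witness and 13289 is composite.
The smallest witness among the given bases is 11.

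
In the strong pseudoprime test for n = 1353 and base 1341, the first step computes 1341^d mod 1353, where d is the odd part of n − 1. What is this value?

153

n − 1 = 1352 = 2^3 · 169, so s = 3 and d = 169.
1341^169 mod 1353 = 153.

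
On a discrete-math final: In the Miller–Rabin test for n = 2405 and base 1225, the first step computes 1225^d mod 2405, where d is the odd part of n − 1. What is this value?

770

n − 1 = 2404 = 2^2 · 601, so s = 2 and d = 601.
1225^601 mod 2405 = 770.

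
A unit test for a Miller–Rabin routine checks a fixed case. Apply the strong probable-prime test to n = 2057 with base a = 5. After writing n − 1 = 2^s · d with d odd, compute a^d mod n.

n − 1 = 2056 = 2^3 · 257, so s = 3 and d = 257.
5^257 mod 2057 = 1620.

1620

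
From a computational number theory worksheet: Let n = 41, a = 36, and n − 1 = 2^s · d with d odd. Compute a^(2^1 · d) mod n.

n − 1 = 40 = 2^3 · 5, so s = 3 and d = 5.
x_0 = 36^5 mod 41 = 32.
x_1 = 32^2 mod 41 = 40.

40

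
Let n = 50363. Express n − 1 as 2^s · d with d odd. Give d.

Halving: 50362 → 25181; 25181 is odd.
So 50362 = 2^1 · 25181.

25181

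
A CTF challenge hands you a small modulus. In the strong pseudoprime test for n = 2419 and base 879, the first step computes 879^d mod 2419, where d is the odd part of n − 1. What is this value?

1738

n − 1 = 2418 = 2^1 · 1209, so s = 1 and d = 1209.
Repeated squaring mod 2419: 879^1 ≡ 879, 879^2 ≡ 980, 879^4 ≡ 57, 879^8 ≡ 830, 879^16 ≡ 1904, 879^32 ≡ 1554, 879^64 ≡ 754, 879^128 ≡ 51, 879^256 ≡ 182, 879^512 ≡ 1677, 879^1024 ≡ 1451.
1209 = 1024 + 128 + 32 + 16 + 8 + 1, so 879^1209 ≡ 1451·51·1554·1904·830·879 ≡ 1738 (mod 2419).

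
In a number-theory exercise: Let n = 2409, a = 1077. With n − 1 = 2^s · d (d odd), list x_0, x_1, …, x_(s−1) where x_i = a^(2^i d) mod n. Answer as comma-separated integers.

2265, 1464, 1695

n − 1 = 2408 = 2^3 · 301, so s = 3 and d = 301.
x_0 = 1077^301 mod 2409 = 2265.
x_1 = 2265^2 mod 2409 = 1464.
x_2 = 1464^2 mod 2409 = 1695.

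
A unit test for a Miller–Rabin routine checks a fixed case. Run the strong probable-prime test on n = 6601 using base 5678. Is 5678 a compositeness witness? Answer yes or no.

n − 1 = 6600 = 2^3 · 825, so s = 3 and d = 825.
x_0 = 5678^825 mod 6601 = 3886.
x_0 is neither 1 nor 6600, so continue squaring.
x_1 = 3886^2 mod 6601 = 4509.
x_2 = 4509^2 mod 6601 = 1.
x_2 = 1 but x_1 ≠ ±1, a nontrivial square root of 1 — 5678 is a witness and 6601 is composite.

yes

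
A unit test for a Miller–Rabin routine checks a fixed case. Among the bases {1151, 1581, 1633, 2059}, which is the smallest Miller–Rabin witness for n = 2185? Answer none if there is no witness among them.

1581

n − 1 = 2184 = 2^3 · 273, so s = 3 and d = 273.
Base 1151: x_0 = 1151^273 mod 2185 = 1. x_0 = 1, so 1151 is not a witness.
Base 1581: x_0 = 1581^273 mod 2185 = 881. x_0 is neither 1 nor 2184, so continue squaring. x_1 = 881^2 mod 2185 = 486. x_2 = 486^2 mod 2185 = 216. Reached i = s−1 = 2 without hitting −1: 1581 is a Miller–Rabin witness and 2185 is composite.
Base 1633: x_0 = 1633^273 mod 2185 = 1633. x_0 is neither 1 nor 2184, so continue squaring. x_1 = 1633^2 mod 2185 = 989. x_2 = 989^2 mod 2185 = 1426. Reached i = s−1 = 2 without hitting −1: 1633 is a Miller–Rabin witness and 2185 is composite.
Base 2059: x_0 = 2059^273 mod 2185 = 1844. x_0 is neither 1 nor 2184, so continue squaring. x_1 = 1844^2 mod 2185 = 476. x_2 = 476^2 mod 2185 = 1521. Reached i = s−1 = 2 without hitting −1: 2059 is a Miller–Rabin witness and 2185 is composite.
The smallest witness among the given bases is 1581.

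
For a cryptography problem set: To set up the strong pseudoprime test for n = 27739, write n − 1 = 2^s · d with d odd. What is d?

13869

Halving: 27738 → 13869; 13869 is odd.
So 27738 = 2^1 · 13869.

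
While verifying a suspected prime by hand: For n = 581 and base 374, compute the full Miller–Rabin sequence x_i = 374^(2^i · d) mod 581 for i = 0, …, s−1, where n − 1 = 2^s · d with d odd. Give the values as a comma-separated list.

n − 1 = 580 = 2^2 · 145, so s = 2 and d = 145.
x_0 = 374^145 mod 581 = 143.
x_1 = 143^2 mod 581 = 114.

143, 114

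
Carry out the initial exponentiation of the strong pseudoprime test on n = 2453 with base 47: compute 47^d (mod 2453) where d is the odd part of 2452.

511

n − 1 = 2452 = 2^2 · 613, so s = 2 and d = 613.
Repeated squaring mod 2453: 47^1 ≡ 47, 47^2 ≡ 2209, 47^4 ≡ 664, 47^8 ≡ 1809, 47^16 ≡ 179, 47^32 ≡ 152, 47^64 ≡ 1027, 47^128 ≡ 2392, 47^256 ≡ 1268, 47^512 ≡ 1109.
613 = 512 + 64 + 32 + 4 + 1, so 47^613 ≡ 1109·1027·152·664·47 ≡ 511 (mod 2453).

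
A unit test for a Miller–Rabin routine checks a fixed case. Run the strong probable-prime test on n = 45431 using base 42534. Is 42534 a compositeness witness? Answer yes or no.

n − 1 = 45430 = 2^1 · 22715, so s = 1 and d = 22715.
x_0 = 42534^22715 mod 45431 = 18823.
x_0 ∉ {1, 45430} and s = 1, so 42534 is a Miller–Rabin witness and 45431 is composite.

yes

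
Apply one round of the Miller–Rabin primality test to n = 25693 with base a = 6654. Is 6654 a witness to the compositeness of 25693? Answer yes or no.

n − 1 = 25692 = 2^2 · 6423, so s = 2 and d = 6423.
By repeated squaring, 6654^6423 ≡ 25692 (mod 25693).
x_0 = 6654^6423 mod 25693 = 25692.
x_0 = 25692 ≡ −1, so 6654 is not a witness.

no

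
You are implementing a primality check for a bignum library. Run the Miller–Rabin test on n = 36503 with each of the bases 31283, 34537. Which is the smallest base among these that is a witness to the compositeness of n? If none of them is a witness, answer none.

n − 1 = 36502 = 2^1 · 18251, so s = 1 and d = 18251.
Base 31283: x_0 = 31283^18251 mod 36503 = 19256. x_0 ∉ {1, 36502} and s = 1, so 31283 is a Miller–Rabin witness and 36503 is composite.
Base 34537: x_0 = 34537^18251 mod 36503 = 14828. x_0 ∉ {1, 36502} and s = 1, so 34537 is a Miller–Rabin witness and 36503 is composite.
The smallest witness among the given bases is 31283.

31283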